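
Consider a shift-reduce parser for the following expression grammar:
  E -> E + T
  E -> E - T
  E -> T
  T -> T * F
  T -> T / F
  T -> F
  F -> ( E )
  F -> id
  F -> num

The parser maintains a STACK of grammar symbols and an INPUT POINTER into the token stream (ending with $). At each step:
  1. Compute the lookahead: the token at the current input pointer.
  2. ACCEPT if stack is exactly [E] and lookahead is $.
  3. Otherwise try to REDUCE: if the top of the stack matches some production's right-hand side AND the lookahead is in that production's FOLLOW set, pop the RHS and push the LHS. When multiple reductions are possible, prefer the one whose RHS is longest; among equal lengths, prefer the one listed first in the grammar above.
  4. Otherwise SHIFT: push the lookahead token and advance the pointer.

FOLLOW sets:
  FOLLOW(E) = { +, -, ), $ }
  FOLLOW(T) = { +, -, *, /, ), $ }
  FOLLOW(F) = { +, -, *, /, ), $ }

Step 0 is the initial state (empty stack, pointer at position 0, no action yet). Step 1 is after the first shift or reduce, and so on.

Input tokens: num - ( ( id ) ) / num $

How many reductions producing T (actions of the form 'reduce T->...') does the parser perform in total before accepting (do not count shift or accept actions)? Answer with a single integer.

Step 1: shift num. Stack=[num] ptr=1 lookahead=- remaining=[- ( ( id ) ) / num $]
Step 2: reduce F->num. Stack=[F] ptr=1 lookahead=- remaining=[- ( ( id ) ) / num $]
Step 3: reduce T->F. Stack=[T] ptr=1 lookahead=- remaining=[- ( ( id ) ) / num $]
Step 4: reduce E->T. Stack=[E] ptr=1 lookahead=- remaining=[- ( ( id ) ) / num $]
Step 5: shift -. Stack=[E -] ptr=2 lookahead=( remaining=[( ( id ) ) / num $]
Step 6: shift (. Stack=[E - (] ptr=3 lookahead=( remaining=[( id ) ) / num $]
Step 7: shift (. Stack=[E - ( (] ptr=4 lookahead=id remaining=[id ) ) / num $]
Step 8: shift id. Stack=[E - ( ( id] ptr=5 lookahead=) remaining=[) ) / num $]
Step 9: reduce F->id. Stack=[E - ( ( F] ptr=5 lookahead=) remaining=[) ) / num $]
Step 10: reduce T->F. Stack=[E - ( ( T] ptr=5 lookahead=) remaining=[) ) / num $]
Step 11: reduce E->T. Stack=[E - ( ( E] ptr=5 lookahead=) remaining=[) ) / num $]
Step 12: shift ). Stack=[E - ( ( E )] ptr=6 lookahead=) remaining=[) / num $]
Step 13: reduce F->( E ). Stack=[E - ( F] ptr=6 lookahead=) remaining=[) / num $]
Step 14: reduce T->F. Stack=[E - ( T] ptr=6 lookahead=) remaining=[) / num $]
Step 15: reduce E->T. Stack=[E - ( E] ptr=6 lookahead=) remaining=[) / num $]
Step 16: shift ). Stack=[E - ( E )] ptr=7 lookahead=/ remaining=[/ num $]
Step 17: reduce F->( E ). Stack=[E - F] ptr=7 lookahead=/ remaining=[/ num $]
Step 18: reduce T->F. Stack=[E - T] ptr=7 lookahead=/ remaining=[/ num $]
Step 19: shift /. Stack=[E - T /] ptr=8 lookahead=num remaining=[num $]
Step 20: shift num. Stack=[E - T / num] ptr=9 lookahead=$ remaining=[$]
Step 21: reduce F->num. Stack=[E - T / F] ptr=9 lookahead=$ remaining=[$]
Step 22: reduce T->T / F. Stack=[E - T] ptr=9 lookahead=$ remaining=[$]
Step 23: reduce E->E - T. Stack=[E] ptr=9 lookahead=$ remaining=[$]
Step 24: accept. Stack=[E] ptr=9 lookahead=$ remaining=[$]

Answer: 5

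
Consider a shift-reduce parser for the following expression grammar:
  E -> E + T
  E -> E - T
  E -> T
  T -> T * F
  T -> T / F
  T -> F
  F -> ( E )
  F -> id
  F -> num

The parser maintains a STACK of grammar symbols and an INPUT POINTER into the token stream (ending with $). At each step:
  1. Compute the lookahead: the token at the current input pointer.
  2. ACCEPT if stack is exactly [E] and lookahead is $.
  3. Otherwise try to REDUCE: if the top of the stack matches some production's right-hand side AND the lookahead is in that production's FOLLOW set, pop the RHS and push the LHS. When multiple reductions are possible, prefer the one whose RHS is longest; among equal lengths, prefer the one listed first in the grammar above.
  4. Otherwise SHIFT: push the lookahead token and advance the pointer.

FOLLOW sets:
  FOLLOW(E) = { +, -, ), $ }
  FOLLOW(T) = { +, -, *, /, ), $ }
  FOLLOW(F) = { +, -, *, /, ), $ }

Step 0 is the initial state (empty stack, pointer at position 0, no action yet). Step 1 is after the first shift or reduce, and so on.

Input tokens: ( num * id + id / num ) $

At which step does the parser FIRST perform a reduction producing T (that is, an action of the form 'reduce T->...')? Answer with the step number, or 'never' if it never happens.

Answer: 4

Derivation:
Step 1: shift (. Stack=[(] ptr=1 lookahead=num remaining=[num * id + id / num ) $]
Step 2: shift num. Stack=[( num] ptr=2 lookahead=* remaining=[* id + id / num ) $]
Step 3: reduce F->num. Stack=[( F] ptr=2 lookahead=* remaining=[* id + id / num ) $]
Step 4: reduce T->F. Stack=[( T] ptr=2 lookahead=* remaining=[* id + id / num ) $]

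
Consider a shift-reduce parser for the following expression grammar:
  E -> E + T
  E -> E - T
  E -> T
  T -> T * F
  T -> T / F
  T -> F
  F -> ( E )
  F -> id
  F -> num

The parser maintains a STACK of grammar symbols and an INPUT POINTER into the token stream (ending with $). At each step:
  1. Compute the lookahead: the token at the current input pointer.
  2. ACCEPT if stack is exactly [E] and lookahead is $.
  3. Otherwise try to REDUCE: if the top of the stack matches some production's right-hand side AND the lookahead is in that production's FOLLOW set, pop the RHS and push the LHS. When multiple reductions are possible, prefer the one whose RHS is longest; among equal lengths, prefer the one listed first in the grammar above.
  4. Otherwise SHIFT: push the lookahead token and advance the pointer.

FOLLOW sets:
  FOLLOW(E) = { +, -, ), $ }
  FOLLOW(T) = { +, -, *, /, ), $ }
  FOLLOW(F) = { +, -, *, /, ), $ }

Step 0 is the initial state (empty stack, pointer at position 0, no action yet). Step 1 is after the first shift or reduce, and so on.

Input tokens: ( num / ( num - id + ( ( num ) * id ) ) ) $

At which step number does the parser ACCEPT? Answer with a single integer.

Answer: 43

Derivation:
Step 1: shift (. Stack=[(] ptr=1 lookahead=num remaining=[num / ( num - id + ( ( num ) * id ) ) ) $]
Step 2: shift num. Stack=[( num] ptr=2 lookahead=/ remaining=[/ ( num - id + ( ( num ) * id ) ) ) $]
Step 3: reduce F->num. Stack=[( F] ptr=2 lookahead=/ remaining=[/ ( num - id + ( ( num ) * id ) ) ) $]
Step 4: reduce T->F. Stack=[( T] ptr=2 lookahead=/ remaining=[/ ( num - id + ( ( num ) * id ) ) ) $]
Step 5: shift /. Stack=[( T /] ptr=3 lookahead=( remaining=[( num - id + ( ( num ) * id ) ) ) $]
Step 6: shift (. Stack=[( T / (] ptr=4 lookahead=num remaining=[num - id + ( ( num ) * id ) ) ) $]
Step 7: shift num. Stack=[( T / ( num] ptr=5 lookahead=- remaining=[- id + ( ( num ) * id ) ) ) $]
Step 8: reduce F->num. Stack=[( T / ( F] ptr=5 lookahead=- remaining=[- id + ( ( num ) * id ) ) ) $]
Step 9: reduce T->F. Stack=[( T / ( T] ptr=5 lookahead=- remaining=[- id + ( ( num ) * id ) ) ) $]
Step 10: reduce E->T. Stack=[( T / ( E] ptr=5 lookahead=- remaining=[- id + ( ( num ) * id ) ) ) $]
Step 11: shift -. Stack=[( T / ( E -] ptr=6 lookahead=id remaining=[id + ( ( num ) * id ) ) ) $]
Step 12: shift id. Stack=[( T / ( E - id] ptr=7 lookahead=+ remaining=[+ ( ( num ) * id ) ) ) $]
Step 13: reduce F->id. Stack=[( T / ( E - F] ptr=7 lookahead=+ remaining=[+ ( ( num ) * id ) ) ) $]
Step 14: reduce T->F. Stack=[( T / ( E - T] ptr=7 lookahead=+ remaining=[+ ( ( num ) * id ) ) ) $]
Step 15: reduce E->E - T. Stack=[( T / ( E] ptr=7 lookahead=+ remaining=[+ ( ( num ) * id ) ) ) $]
Step 16: shift +. Stack=[( T / ( E +] ptr=8 lookahead=( remaining=[( ( num ) * id ) ) ) $]
Step 17: shift (. Stack=[( T / ( E + (] ptr=9 lookahead=( remaining=[( num ) * id ) ) ) $]
Step 18: shift (. Stack=[( T / ( E + ( (] ptr=10 lookahead=num remaining=[num ) * id ) ) ) $]
Step 19: shift num. Stack=[( T / ( E + ( ( num] ptr=11 lookahead=) remaining=[) * id ) ) ) $]
Step 20: reduce F->num. Stack=[( T / ( E + ( ( F] ptr=11 lookahead=) remaining=[) * id ) ) ) $]
Step 21: reduce T->F. Stack=[( T / ( E + ( ( T] ptr=11 lookahead=) remaining=[) * id ) ) ) $]
Step 22: reduce E->T. Stack=[( T / ( E + ( ( E] ptr=11 lookahead=) remaining=[) * id ) ) ) $]
Step 23: shift ). Stack=[( T / ( E + ( ( E )] ptr=12 lookahead=* remaining=[* id ) ) ) $]
Step 24: reduce F->( E ). Stack=[( T / ( E + ( F] ptr=12 lookahead=* remaining=[* id ) ) ) $]
Step 25: reduce T->F. Stack=[( T / ( E + ( T] ptr=12 lookahead=* remaining=[* id ) ) ) $]
Step 26: shift *. Stack=[( T / ( E + ( T *] ptr=13 lookahead=id remaining=[id ) ) ) $]
Step 27: shift id. Stack=[( T / ( E + ( T * id] ptr=14 lookahead=) remaining=[) ) ) $]
Step 28: reduce F->id. Stack=[( T / ( E + ( T * F] ptr=14 lookahead=) remaining=[) ) ) $]
Step 29: reduce T->T * F. Stack=[( T / ( E + ( T] ptr=14 lookahead=) remaining=[) ) ) $]
Step 30: reduce E->T. Stack=[( T / ( E + ( E] ptr=14 lookahead=) remaining=[) ) ) $]
Step 31: shift ). Stack=[( T / ( E + ( E )] ptr=15 lookahead=) remaining=[) ) $]
Step 32: reduce F->( E ). Stack=[( T / ( E + F] ptr=15 lookahead=) remaining=[) ) $]
Step 33: reduce T->F. Stack=[( T / ( E + T] ptr=15 lookahead=) remaining=[) ) $]
Step 34: reduce E->E + T. Stack=[( T / ( E] ptr=15 lookahead=) remaining=[) ) $]
Step 35: shift ). Stack=[( T / ( E )] ptr=16 lookahead=) remaining=[) $]
Step 36: reduce F->( E ). Stack=[( T / F] ptr=16 lookahead=) remaining=[) $]
Step 37: reduce T->T / F. Stack=[( T] ptr=16 lookahead=) remaining=[) $]
Step 38: reduce E->T. Stack=[( E] ptr=16 lookahead=) remaining=[) $]
Step 39: shift ). Stack=[( E )] ptr=17 lookahead=$ remaining=[$]
Step 40: reduce F->( E ). Stack=[F] ptr=17 lookahead=$ remaining=[$]
Step 41: reduce T->F. Stack=[T] ptr=17 lookahead=$ remaining=[$]
Step 42: reduce E->T. Stack=[E] ptr=17 lookahead=$ remaining=[$]
Step 43: accept. Stack=[E] ptr=17 lookahead=$ remaining=[$]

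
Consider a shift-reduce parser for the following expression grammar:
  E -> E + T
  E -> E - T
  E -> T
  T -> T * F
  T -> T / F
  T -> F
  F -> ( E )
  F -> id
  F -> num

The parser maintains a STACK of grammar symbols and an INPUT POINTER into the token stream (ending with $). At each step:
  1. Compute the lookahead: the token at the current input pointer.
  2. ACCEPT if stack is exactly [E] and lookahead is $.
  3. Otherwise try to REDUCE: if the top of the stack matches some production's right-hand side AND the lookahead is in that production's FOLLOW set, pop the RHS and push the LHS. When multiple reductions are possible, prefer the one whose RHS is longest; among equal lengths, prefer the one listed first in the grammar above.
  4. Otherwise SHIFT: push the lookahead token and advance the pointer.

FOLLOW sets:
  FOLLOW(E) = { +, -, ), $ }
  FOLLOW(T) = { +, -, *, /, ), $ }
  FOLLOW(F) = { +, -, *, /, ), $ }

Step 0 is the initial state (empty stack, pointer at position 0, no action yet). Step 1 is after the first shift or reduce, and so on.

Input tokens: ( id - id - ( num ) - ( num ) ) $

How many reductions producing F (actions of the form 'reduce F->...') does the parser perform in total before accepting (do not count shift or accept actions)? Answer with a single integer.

Answer: 7

Derivation:
Step 1: shift (. Stack=[(] ptr=1 lookahead=id remaining=[id - id - ( num ) - ( num ) ) $]
Step 2: shift id. Stack=[( id] ptr=2 lookahead=- remaining=[- id - ( num ) - ( num ) ) $]
Step 3: reduce F->id. Stack=[( F] ptr=2 lookahead=- remaining=[- id - ( num ) - ( num ) ) $]
Step 4: reduce T->F. Stack=[( T] ptr=2 lookahead=- remaining=[- id - ( num ) - ( num ) ) $]
Step 5: reduce E->T. Stack=[( E] ptr=2 lookahead=- remaining=[- id - ( num ) - ( num ) ) $]
Step 6: shift -. Stack=[( E -] ptr=3 lookahead=id remaining=[id - ( num ) - ( num ) ) $]
Step 7: shift id. Stack=[( E - id] ptr=4 lookahead=- remaining=[- ( num ) - ( num ) ) $]
Step 8: reduce F->id. Stack=[( E - F] ptr=4 lookahead=- remaining=[- ( num ) - ( num ) ) $]
Step 9: reduce T->F. Stack=[( E - T] ptr=4 lookahead=- remaining=[- ( num ) - ( num ) ) $]
Step 10: reduce E->E - T. Stack=[( E] ptr=4 lookahead=- remaining=[- ( num ) - ( num ) ) $]
Step 11: shift -. Stack=[( E -] ptr=5 lookahead=( remaining=[( num ) - ( num ) ) $]
Step 12: shift (. Stack=[( E - (] ptr=6 lookahead=num remaining=[num ) - ( num ) ) $]
Step 13: shift num. Stack=[( E - ( num] ptr=7 lookahead=) remaining=[) - ( num ) ) $]
Step 14: reduce F->num. Stack=[( E - ( F] ptr=7 lookahead=) remaining=[) - ( num ) ) $]
Step 15: reduce T->F. Stack=[( E - ( T] ptr=7 lookahead=) remaining=[) - ( num ) ) $]
Step 16: reduce E->T. Stack=[( E - ( E] ptr=7 lookahead=) remaining=[) - ( num ) ) $]
Step 17: shift ). Stack=[( E - ( E )] ptr=8 lookahead=- remaining=[- ( num ) ) $]
Step 18: reduce F->( E ). Stack=[( E - F] ptr=8 lookahead=- remaining=[- ( num ) ) $]
Step 19: reduce T->F. Stack=[( E - T] ptr=8 lookahead=- remaining=[- ( num ) ) $]
Step 20: reduce E->E - T. Stack=[( E] ptr=8 lookahead=- remaining=[- ( num ) ) $]
Step 21: shift -. Stack=[( E -] ptr=9 lookahead=( remaining=[( num ) ) $]
Step 22: shift (. Stack=[( E - (] ptr=10 lookahead=num remaining=[num ) ) $]
Step 23: shift num. Stack=[( E - ( num] ptr=11 lookahead=) remaining=[) ) $]
Step 24: reduce F->num. Stack=[( E - ( F] ptr=11 lookahead=) remaining=[) ) $]
Step 25: reduce T->F. Stack=[( E - ( T] ptr=11 lookahead=) remaining=[) ) $]
Step 26: reduce E->T. Stack=[( E - ( E] ptr=11 lookahead=) remaining=[) ) $]
Step 27: shift ). Stack=[( E - ( E )] ptr=12 lookahead=) remaining=[) $]
Step 28: reduce F->( E ). Stack=[( E - F] ptr=12 lookahead=) remaining=[) $]
Step 29: reduce T->F. Stack=[( E - T] ptr=12 lookahead=) remaining=[) $]
Step 30: reduce E->E - T. Stack=[( E] ptr=12 lookahead=) remaining=[) $]
Step 31: shift ). Stack=[( E )] ptr=13 lookahead=$ remaining=[$]
Step 32: reduce F->( E ). Stack=[F] ptr=13 lookahead=$ remaining=[$]
Step 33: reduce T->F. Stack=[T] ptr=13 lookahead=$ remaining=[$]
Step 34: reduce E->T. Stack=[E] ptr=13 lookahead=$ remaining=[$]
Step 35: accept. Stack=[E] ptr=13 lookahead=$ remaining=[$]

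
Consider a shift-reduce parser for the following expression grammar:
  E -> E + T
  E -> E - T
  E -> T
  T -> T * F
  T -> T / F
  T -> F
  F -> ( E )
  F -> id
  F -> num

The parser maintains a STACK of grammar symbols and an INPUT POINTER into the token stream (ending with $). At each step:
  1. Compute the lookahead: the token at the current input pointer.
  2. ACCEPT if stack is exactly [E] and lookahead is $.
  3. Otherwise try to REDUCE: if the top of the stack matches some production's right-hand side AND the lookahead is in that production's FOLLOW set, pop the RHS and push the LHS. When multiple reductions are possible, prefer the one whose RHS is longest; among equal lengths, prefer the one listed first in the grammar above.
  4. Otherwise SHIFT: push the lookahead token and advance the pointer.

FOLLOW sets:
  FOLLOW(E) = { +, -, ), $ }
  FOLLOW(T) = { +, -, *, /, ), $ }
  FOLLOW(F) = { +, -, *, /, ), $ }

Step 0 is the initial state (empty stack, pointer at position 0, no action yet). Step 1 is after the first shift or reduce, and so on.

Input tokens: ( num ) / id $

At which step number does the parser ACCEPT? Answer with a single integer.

Answer: 14

Derivation:
Step 1: shift (. Stack=[(] ptr=1 lookahead=num remaining=[num ) / id $]
Step 2: shift num. Stack=[( num] ptr=2 lookahead=) remaining=[) / id $]
Step 3: reduce F->num. Stack=[( F] ptr=2 lookahead=) remaining=[) / id $]
Step 4: reduce T->F. Stack=[( T] ptr=2 lookahead=) remaining=[) / id $]
Step 5: reduce E->T. Stack=[( E] ptr=2 lookahead=) remaining=[) / id $]
Step 6: shift ). Stack=[( E )] ptr=3 lookahead=/ remaining=[/ id $]
Step 7: reduce F->( E ). Stack=[F] ptr=3 lookahead=/ remaining=[/ id $]
Step 8: reduce T->F. Stack=[T] ptr=3 lookahead=/ remaining=[/ id $]
Step 9: shift /. Stack=[T /] ptr=4 lookahead=id remaining=[id $]
Step 10: shift id. Stack=[T / id] ptr=5 lookahead=$ remaining=[$]
Step 11: reduce F->id. Stack=[T / F] ptr=5 lookahead=$ remaining=[$]
Step 12: reduce T->T / F. Stack=[T] ptr=5 lookahead=$ remaining=[$]
Step 13: reduce E->T. Stack=[E] ptr=5 lookahead=$ remaining=[$]
Step 14: accept. Stack=[E] ptr=5 lookahead=$ remaining=[$]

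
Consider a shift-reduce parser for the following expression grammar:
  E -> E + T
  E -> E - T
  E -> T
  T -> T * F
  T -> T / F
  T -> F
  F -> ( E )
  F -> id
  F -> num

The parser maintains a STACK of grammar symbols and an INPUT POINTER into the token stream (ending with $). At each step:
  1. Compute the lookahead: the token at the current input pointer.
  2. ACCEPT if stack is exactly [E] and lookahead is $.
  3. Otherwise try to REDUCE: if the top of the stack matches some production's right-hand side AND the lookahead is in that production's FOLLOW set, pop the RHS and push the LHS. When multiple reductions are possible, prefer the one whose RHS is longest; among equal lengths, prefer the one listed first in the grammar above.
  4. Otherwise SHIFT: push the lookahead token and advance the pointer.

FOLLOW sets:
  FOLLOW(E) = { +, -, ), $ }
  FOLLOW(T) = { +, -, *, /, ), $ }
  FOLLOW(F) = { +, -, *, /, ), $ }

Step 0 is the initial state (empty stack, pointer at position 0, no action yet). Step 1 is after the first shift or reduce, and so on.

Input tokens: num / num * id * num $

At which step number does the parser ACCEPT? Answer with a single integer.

Step 1: shift num. Stack=[num] ptr=1 lookahead=/ remaining=[/ num * id * num $]
Step 2: reduce F->num. Stack=[F] ptr=1 lookahead=/ remaining=[/ num * id * num $]
Step 3: reduce T->F. Stack=[T] ptr=1 lookahead=/ remaining=[/ num * id * num $]
Step 4: shift /. Stack=[T /] ptr=2 lookahead=num remaining=[num * id * num $]
Step 5: shift num. Stack=[T / num] ptr=3 lookahead=* remaining=[* id * num $]
Step 6: reduce F->num. Stack=[T / F] ptr=3 lookahead=* remaining=[* id * num $]
Step 7: reduce T->T / F. Stack=[T] ptr=3 lookahead=* remaining=[* id * num $]
Step 8: shift *. Stack=[T *] ptr=4 lookahead=id remaining=[id * num $]
Step 9: shift id. Stack=[T * id] ptr=5 lookahead=* remaining=[* num $]
Step 10: reduce F->id. Stack=[T * F] ptr=5 lookahead=* remaining=[* num $]
Step 11: reduce T->T * F. Stack=[T] ptr=5 lookahead=* remaining=[* num $]
Step 12: shift *. Stack=[T *] ptr=6 lookahead=num remaining=[num $]
Step 13: shift num. Stack=[T * num] ptr=7 lookahead=$ remaining=[$]
Step 14: reduce F->num. Stack=[T * F] ptr=7 lookahead=$ remaining=[$]
Step 15: reduce T->T * F. Stack=[T] ptr=7 lookahead=$ remaining=[$]
Step 16: reduce E->T. Stack=[E] ptr=7 lookahead=$ remaining=[$]
Step 17: accept. Stack=[E] ptr=7 lookahead=$ remaining=[$]

Answer: 17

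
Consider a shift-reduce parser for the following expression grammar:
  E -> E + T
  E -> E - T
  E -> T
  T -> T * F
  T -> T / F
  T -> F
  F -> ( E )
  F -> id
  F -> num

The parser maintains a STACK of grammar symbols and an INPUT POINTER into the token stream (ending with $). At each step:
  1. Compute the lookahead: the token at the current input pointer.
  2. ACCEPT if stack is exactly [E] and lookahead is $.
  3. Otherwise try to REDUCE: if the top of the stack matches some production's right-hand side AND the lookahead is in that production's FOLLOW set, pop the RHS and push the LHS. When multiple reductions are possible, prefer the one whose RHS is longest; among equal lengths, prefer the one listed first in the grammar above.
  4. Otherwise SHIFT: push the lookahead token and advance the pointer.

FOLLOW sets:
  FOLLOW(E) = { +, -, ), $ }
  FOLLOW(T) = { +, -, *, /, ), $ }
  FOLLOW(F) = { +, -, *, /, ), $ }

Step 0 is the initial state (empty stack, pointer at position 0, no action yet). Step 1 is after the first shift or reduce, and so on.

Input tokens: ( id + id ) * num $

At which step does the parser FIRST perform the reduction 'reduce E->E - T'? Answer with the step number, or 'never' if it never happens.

Step 1: shift (. Stack=[(] ptr=1 lookahead=id remaining=[id + id ) * num $]
Step 2: shift id. Stack=[( id] ptr=2 lookahead=+ remaining=[+ id ) * num $]
Step 3: reduce F->id. Stack=[( F] ptr=2 lookahead=+ remaining=[+ id ) * num $]
Step 4: reduce T->F. Stack=[( T] ptr=2 lookahead=+ remaining=[+ id ) * num $]
Step 5: reduce E->T. Stack=[( E] ptr=2 lookahead=+ remaining=[+ id ) * num $]
Step 6: shift +. Stack=[( E +] ptr=3 lookahead=id remaining=[id ) * num $]
Step 7: shift id. Stack=[( E + id] ptr=4 lookahead=) remaining=[) * num $]
Step 8: reduce F->id. Stack=[( E + F] ptr=4 lookahead=) remaining=[) * num $]
Step 9: reduce T->F. Stack=[( E + T] ptr=4 lookahead=) remaining=[) * num $]
Step 10: reduce E->E + T. Stack=[( E] ptr=4 lookahead=) remaining=[) * num $]
Step 11: shift ). Stack=[( E )] ptr=5 lookahead=* remaining=[* num $]
Step 12: reduce F->( E ). Stack=[F] ptr=5 lookahead=* remaining=[* num $]
Step 13: reduce T->F. Stack=[T] ptr=5 lookahead=* remaining=[* num $]
Step 14: shift *. Stack=[T *] ptr=6 lookahead=num remaining=[num $]
Step 15: shift num. Stack=[T * num] ptr=7 lookahead=$ remaining=[$]
Step 16: reduce F->num. Stack=[T * F] ptr=7 lookahead=$ remaining=[$]
Step 17: reduce T->T * F. Stack=[T] ptr=7 lookahead=$ remaining=[$]
Step 18: reduce E->T. Stack=[E] ptr=7 lookahead=$ remaining=[$]
Step 19: accept. Stack=[E] ptr=7 lookahead=$ remaining=[$]

Answer: never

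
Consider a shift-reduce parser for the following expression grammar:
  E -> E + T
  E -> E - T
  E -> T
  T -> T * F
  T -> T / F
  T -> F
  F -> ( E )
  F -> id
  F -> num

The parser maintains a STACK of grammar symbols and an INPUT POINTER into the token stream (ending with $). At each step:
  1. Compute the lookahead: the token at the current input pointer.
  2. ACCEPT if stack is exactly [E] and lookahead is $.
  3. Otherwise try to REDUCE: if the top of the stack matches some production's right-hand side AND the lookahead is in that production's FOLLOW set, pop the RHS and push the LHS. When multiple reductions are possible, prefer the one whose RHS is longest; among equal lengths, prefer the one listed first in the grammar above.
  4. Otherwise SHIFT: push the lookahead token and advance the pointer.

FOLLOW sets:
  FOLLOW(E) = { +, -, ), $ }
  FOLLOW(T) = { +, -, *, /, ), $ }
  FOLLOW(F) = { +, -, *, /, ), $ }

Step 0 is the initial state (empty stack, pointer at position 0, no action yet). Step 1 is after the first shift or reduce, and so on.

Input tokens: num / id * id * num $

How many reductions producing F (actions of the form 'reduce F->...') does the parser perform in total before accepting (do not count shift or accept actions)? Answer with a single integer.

Step 1: shift num. Stack=[num] ptr=1 lookahead=/ remaining=[/ id * id * num $]
Step 2: reduce F->num. Stack=[F] ptr=1 lookahead=/ remaining=[/ id * id * num $]
Step 3: reduce T->F. Stack=[T] ptr=1 lookahead=/ remaining=[/ id * id * num $]
Step 4: shift /. Stack=[T /] ptr=2 lookahead=id remaining=[id * id * num $]
Step 5: shift id. Stack=[T / id] ptr=3 lookahead=* remaining=[* id * num $]
Step 6: reduce F->id. Stack=[T / F] ptr=3 lookahead=* remaining=[* id * num $]
Step 7: reduce T->T / F. Stack=[T] ptr=3 lookahead=* remaining=[* id * num $]
Step 8: shift *. Stack=[T *] ptr=4 lookahead=id remaining=[id * num $]
Step 9: shift id. Stack=[T * id] ptr=5 lookahead=* remaining=[* num $]
Step 10: reduce F->id. Stack=[T * F] ptr=5 lookahead=* remaining=[* num $]
Step 11: reduce T->T * F. Stack=[T] ptr=5 lookahead=* remaining=[* num $]
Step 12: shift *. Stack=[T *] ptr=6 lookahead=num remaining=[num $]
Step 13: shift num. Stack=[T * num] ptr=7 lookahead=$ remaining=[$]
Step 14: reduce F->num. Stack=[T * F] ptr=7 lookahead=$ remaining=[$]
Step 15: reduce T->T * F. Stack=[T] ptr=7 lookahead=$ remaining=[$]
Step 16: reduce E->T. Stack=[E] ptr=7 lookahead=$ remaining=[$]
Step 17: accept. Stack=[E] ptr=7 lookahead=$ remaining=[$]

Answer: 4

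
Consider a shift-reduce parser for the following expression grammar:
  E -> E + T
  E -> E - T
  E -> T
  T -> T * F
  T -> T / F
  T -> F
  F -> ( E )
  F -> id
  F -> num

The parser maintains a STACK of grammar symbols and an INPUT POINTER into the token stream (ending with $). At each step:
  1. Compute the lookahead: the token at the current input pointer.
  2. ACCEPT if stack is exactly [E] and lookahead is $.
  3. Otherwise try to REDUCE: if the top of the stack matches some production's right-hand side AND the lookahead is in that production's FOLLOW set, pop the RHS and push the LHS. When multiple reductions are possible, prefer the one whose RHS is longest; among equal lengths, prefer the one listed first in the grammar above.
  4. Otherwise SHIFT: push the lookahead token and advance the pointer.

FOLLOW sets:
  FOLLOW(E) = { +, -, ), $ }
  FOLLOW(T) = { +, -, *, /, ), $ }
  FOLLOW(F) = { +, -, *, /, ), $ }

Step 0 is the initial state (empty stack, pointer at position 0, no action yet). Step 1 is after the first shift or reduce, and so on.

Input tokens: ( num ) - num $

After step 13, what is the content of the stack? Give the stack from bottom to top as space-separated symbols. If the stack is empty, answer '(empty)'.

Step 1: shift (. Stack=[(] ptr=1 lookahead=num remaining=[num ) - num $]
Step 2: shift num. Stack=[( num] ptr=2 lookahead=) remaining=[) - num $]
Step 3: reduce F->num. Stack=[( F] ptr=2 lookahead=) remaining=[) - num $]
Step 4: reduce T->F. Stack=[( T] ptr=2 lookahead=) remaining=[) - num $]
Step 5: reduce E->T. Stack=[( E] ptr=2 lookahead=) remaining=[) - num $]
Step 6: shift ). Stack=[( E )] ptr=3 lookahead=- remaining=[- num $]
Step 7: reduce F->( E ). Stack=[F] ptr=3 lookahead=- remaining=[- num $]
Step 8: reduce T->F. Stack=[T] ptr=3 lookahead=- remaining=[- num $]
Step 9: reduce E->T. Stack=[E] ptr=3 lookahead=- remaining=[- num $]
Step 10: shift -. Stack=[E -] ptr=4 lookahead=num remaining=[num $]
Step 11: shift num. Stack=[E - num] ptr=5 lookahead=$ remaining=[$]
Step 12: reduce F->num. Stack=[E - F] ptr=5 lookahead=$ remaining=[$]
Step 13: reduce T->F. Stack=[E - T] ptr=5 lookahead=$ remaining=[$]

Answer: E - T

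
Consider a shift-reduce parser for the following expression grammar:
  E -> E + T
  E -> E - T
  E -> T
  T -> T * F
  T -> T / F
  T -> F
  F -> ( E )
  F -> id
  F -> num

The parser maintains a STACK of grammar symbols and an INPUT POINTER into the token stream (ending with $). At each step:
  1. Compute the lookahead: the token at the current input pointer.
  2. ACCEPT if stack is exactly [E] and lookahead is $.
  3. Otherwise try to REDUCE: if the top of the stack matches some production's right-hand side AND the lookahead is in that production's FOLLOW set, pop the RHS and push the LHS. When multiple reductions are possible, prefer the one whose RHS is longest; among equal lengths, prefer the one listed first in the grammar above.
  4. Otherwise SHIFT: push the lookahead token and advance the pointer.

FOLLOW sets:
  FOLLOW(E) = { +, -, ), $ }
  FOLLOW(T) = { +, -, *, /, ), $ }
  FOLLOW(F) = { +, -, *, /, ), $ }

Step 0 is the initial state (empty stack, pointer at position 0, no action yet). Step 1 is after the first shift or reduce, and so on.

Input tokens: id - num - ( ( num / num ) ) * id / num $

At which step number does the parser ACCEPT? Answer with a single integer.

Step 1: shift id. Stack=[id] ptr=1 lookahead=- remaining=[- num - ( ( num / num ) ) * id / num $]
Step 2: reduce F->id. Stack=[F] ptr=1 lookahead=- remaining=[- num - ( ( num / num ) ) * id / num $]
Step 3: reduce T->F. Stack=[T] ptr=1 lookahead=- remaining=[- num - ( ( num / num ) ) * id / num $]
Step 4: reduce E->T. Stack=[E] ptr=1 lookahead=- remaining=[- num - ( ( num / num ) ) * id / num $]
Step 5: shift -. Stack=[E -] ptr=2 lookahead=num remaining=[num - ( ( num / num ) ) * id / num $]
Step 6: shift num. Stack=[E - num] ptr=3 lookahead=- remaining=[- ( ( num / num ) ) * id / num $]
Step 7: reduce F->num. Stack=[E - F] ptr=3 lookahead=- remaining=[- ( ( num / num ) ) * id / num $]
Step 8: reduce T->F. Stack=[E - T] ptr=3 lookahead=- remaining=[- ( ( num / num ) ) * id / num $]
Step 9: reduce E->E - T. Stack=[E] ptr=3 lookahead=- remaining=[- ( ( num / num ) ) * id / num $]
Step 10: shift -. Stack=[E -] ptr=4 lookahead=( remaining=[( ( num / num ) ) * id / num $]
Step 11: shift (. Stack=[E - (] ptr=5 lookahead=( remaining=[( num / num ) ) * id / num $]
Step 12: shift (. Stack=[E - ( (] ptr=6 lookahead=num remaining=[num / num ) ) * id / num $]
Step 13: shift num. Stack=[E - ( ( num] ptr=7 lookahead=/ remaining=[/ num ) ) * id / num $]
Step 14: reduce F->num. Stack=[E - ( ( F] ptr=7 lookahead=/ remaining=[/ num ) ) * id / num $]
Step 15: reduce T->F. Stack=[E - ( ( T] ptr=7 lookahead=/ remaining=[/ num ) ) * id / num $]
Step 16: shift /. Stack=[E - ( ( T /] ptr=8 lookahead=num remaining=[num ) ) * id / num $]
Step 17: shift num. Stack=[E - ( ( T / num] ptr=9 lookahead=) remaining=[) ) * id / num $]
Step 18: reduce F->num. Stack=[E - ( ( T / F] ptr=9 lookahead=) remaining=[) ) * id / num $]
Step 19: reduce T->T / F. Stack=[E - ( ( T] ptr=9 lookahead=) remaining=[) ) * id / num $]
Step 20: reduce E->T. Stack=[E - ( ( E] ptr=9 lookahead=) remaining=[) ) * id / num $]
Step 21: shift ). Stack=[E - ( ( E )] ptr=10 lookahead=) remaining=[) * id / num $]
Step 22: reduce F->( E ). Stack=[E - ( F] ptr=10 lookahead=) remaining=[) * id / num $]
Step 23: reduce T->F. Stack=[E - ( T] ptr=10 lookahead=) remaining=[) * id / num $]
Step 24: reduce E->T. Stack=[E - ( E] ptr=10 lookahead=) remaining=[) * id / num $]
Step 25: shift ). Stack=[E - ( E )] ptr=11 lookahead=* remaining=[* id / num $]
Step 26: reduce F->( E ). Stack=[E - F] ptr=11 lookahead=* remaining=[* id / num $]
Step 27: reduce T->F. Stack=[E - T] ptr=11 lookahead=* remaining=[* id / num $]
Step 28: shift *. Stack=[E - T *] ptr=12 lookahead=id remaining=[id / num $]
Step 29: shift id. Stack=[E - T * id] ptr=13 lookahead=/ remaining=[/ num $]
Step 30: reduce F->id. Stack=[E - T * F] ptr=13 lookahead=/ remaining=[/ num $]
Step 31: reduce T->T * F. Stack=[E - T] ptr=13 lookahead=/ remaining=[/ num $]
Step 32: shift /. Stack=[E - T /] ptr=14 lookahead=num remaining=[num $]
Step 33: shift num. Stack=[E - T / num] ptr=15 lookahead=$ remaining=[$]
Step 34: reduce F->num. Stack=[E - T / F] ptr=15 lookahead=$ remaining=[$]
Step 35: reduce T->T / F. Stack=[E - T] ptr=15 lookahead=$ remaining=[$]
Step 36: reduce E->E - T. Stack=[E] ptr=15 lookahead=$ remaining=[$]
Step 37: accept. Stack=[E] ptr=15 lookahead=$ remaining=[$]

Answer: 37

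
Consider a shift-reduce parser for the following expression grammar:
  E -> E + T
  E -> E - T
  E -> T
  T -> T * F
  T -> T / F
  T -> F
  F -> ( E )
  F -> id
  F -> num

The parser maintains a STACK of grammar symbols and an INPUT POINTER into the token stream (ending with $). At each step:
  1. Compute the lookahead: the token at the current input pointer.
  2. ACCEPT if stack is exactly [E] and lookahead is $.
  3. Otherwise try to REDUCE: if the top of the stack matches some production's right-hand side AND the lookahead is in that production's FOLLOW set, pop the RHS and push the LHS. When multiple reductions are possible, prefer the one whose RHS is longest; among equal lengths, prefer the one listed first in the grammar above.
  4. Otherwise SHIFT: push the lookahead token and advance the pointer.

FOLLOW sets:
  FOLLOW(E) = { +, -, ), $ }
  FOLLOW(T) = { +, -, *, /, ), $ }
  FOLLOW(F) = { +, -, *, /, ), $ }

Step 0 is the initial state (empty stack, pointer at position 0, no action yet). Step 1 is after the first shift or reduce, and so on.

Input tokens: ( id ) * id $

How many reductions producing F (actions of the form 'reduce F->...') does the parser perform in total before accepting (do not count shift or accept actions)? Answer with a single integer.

Step 1: shift (. Stack=[(] ptr=1 lookahead=id remaining=[id ) * id $]
Step 2: shift id. Stack=[( id] ptr=2 lookahead=) remaining=[) * id $]
Step 3: reduce F->id. Stack=[( F] ptr=2 lookahead=) remaining=[) * id $]
Step 4: reduce T->F. Stack=[( T] ptr=2 lookahead=) remaining=[) * id $]
Step 5: reduce E->T. Stack=[( E] ptr=2 lookahead=) remaining=[) * id $]
Step 6: shift ). Stack=[( E )] ptr=3 lookahead=* remaining=[* id $]
Step 7: reduce F->( E ). Stack=[F] ptr=3 lookahead=* remaining=[* id $]
Step 8: reduce T->F. Stack=[T] ptr=3 lookahead=* remaining=[* id $]
Step 9: shift *. Stack=[T *] ptr=4 lookahead=id remaining=[id $]
Step 10: shift id. Stack=[T * id] ptr=5 lookahead=$ remaining=[$]
Step 11: reduce F->id. Stack=[T * F] ptr=5 lookahead=$ remaining=[$]
Step 12: reduce T->T * F. Stack=[T] ptr=5 lookahead=$ remaining=[$]
Step 13: reduce E->T. Stack=[E] ptr=5 lookahead=$ remaining=[$]
Step 14: accept. Stack=[E] ptr=5 lookahead=$ remaining=[$]

Answer: 3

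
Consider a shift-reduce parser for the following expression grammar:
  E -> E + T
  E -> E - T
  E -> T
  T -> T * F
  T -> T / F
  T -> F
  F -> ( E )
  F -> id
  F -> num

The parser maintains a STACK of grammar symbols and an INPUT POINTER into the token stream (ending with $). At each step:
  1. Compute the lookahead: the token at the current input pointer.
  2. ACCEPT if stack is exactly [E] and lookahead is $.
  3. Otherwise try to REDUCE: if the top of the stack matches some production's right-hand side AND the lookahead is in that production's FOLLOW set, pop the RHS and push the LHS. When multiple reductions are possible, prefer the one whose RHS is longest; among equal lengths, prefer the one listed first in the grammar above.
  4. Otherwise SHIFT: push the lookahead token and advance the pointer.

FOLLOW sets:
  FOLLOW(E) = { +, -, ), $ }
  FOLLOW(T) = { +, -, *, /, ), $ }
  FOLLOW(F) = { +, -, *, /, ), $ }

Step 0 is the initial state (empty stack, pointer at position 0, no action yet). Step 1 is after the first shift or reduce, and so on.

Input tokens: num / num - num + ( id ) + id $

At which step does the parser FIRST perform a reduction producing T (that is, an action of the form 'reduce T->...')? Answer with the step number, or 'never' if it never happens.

Answer: 3

Derivation:
Step 1: shift num. Stack=[num] ptr=1 lookahead=/ remaining=[/ num - num + ( id ) + id $]
Step 2: reduce F->num. Stack=[F] ptr=1 lookahead=/ remaining=[/ num - num + ( id ) + id $]
Step 3: reduce T->F. Stack=[T] ptr=1 lookahead=/ remaining=[/ num - num + ( id ) + id $]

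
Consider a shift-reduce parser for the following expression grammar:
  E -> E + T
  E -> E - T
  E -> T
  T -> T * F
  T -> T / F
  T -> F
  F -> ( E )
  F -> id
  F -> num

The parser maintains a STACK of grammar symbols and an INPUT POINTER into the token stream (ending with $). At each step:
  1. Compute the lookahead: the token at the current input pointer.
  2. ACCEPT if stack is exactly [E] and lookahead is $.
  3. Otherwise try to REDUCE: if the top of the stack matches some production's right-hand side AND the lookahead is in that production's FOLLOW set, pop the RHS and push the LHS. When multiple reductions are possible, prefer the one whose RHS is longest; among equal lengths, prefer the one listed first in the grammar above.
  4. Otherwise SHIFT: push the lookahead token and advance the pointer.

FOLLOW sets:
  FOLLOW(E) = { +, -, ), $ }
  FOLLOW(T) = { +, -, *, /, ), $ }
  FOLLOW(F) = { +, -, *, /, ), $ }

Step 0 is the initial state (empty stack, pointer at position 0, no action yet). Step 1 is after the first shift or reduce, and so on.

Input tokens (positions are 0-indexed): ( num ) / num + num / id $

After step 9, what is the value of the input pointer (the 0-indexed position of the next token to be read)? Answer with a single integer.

Step 1: shift (. Stack=[(] ptr=1 lookahead=num remaining=[num ) / num + num / id $]
Step 2: shift num. Stack=[( num] ptr=2 lookahead=) remaining=[) / num + num / id $]
Step 3: reduce F->num. Stack=[( F] ptr=2 lookahead=) remaining=[) / num + num / id $]
Step 4: reduce T->F. Stack=[( T] ptr=2 lookahead=) remaining=[) / num + num / id $]
Step 5: reduce E->T. Stack=[( E] ptr=2 lookahead=) remaining=[) / num + num / id $]
Step 6: shift ). Stack=[( E )] ptr=3 lookahead=/ remaining=[/ num + num / id $]
Step 7: reduce F->( E ). Stack=[F] ptr=3 lookahead=/ remaining=[/ num + num / id $]
Step 8: reduce T->F. Stack=[T] ptr=3 lookahead=/ remaining=[/ num + num / id $]
Step 9: shift /. Stack=[T /] ptr=4 lookahead=num remaining=[num + num / id $]

Answer: 4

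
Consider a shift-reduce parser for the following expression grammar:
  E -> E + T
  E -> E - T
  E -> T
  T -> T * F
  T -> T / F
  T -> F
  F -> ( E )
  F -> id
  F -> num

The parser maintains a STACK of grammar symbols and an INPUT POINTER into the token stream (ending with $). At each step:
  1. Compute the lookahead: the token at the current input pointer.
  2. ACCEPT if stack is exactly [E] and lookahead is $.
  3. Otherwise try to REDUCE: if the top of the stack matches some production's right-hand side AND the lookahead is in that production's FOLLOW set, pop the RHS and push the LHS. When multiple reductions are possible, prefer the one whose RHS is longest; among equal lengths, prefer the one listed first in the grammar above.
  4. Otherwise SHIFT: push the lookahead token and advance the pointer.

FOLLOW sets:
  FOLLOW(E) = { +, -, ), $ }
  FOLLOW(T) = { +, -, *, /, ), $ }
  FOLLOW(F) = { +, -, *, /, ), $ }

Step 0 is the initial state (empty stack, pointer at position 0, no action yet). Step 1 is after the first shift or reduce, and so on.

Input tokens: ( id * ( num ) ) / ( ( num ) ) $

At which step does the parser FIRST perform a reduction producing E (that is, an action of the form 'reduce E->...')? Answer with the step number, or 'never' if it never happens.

Answer: 10

Derivation:
Step 1: shift (. Stack=[(] ptr=1 lookahead=id remaining=[id * ( num ) ) / ( ( num ) ) $]
Step 2: shift id. Stack=[( id] ptr=2 lookahead=* remaining=[* ( num ) ) / ( ( num ) ) $]
Step 3: reduce F->id. Stack=[( F] ptr=2 lookahead=* remaining=[* ( num ) ) / ( ( num ) ) $]
Step 4: reduce T->F. Stack=[( T] ptr=2 lookahead=* remaining=[* ( num ) ) / ( ( num ) ) $]
Step 5: shift *. Stack=[( T *] ptr=3 lookahead=( remaining=[( num ) ) / ( ( num ) ) $]
Step 6: shift (. Stack=[( T * (] ptr=4 lookahead=num remaining=[num ) ) / ( ( num ) ) $]
Step 7: shift num. Stack=[( T * ( num] ptr=5 lookahead=) remaining=[) ) / ( ( num ) ) $]
Step 8: reduce F->num. Stack=[( T * ( F] ptr=5 lookahead=) remaining=[) ) / ( ( num ) ) $]
Step 9: reduce T->F. Stack=[( T * ( T] ptr=5 lookahead=) remaining=[) ) / ( ( num ) ) $]
Step 10: reduce E->T. Stack=[( T * ( E] ptr=5 lookahead=) remaining=[) ) / ( ( num ) ) $]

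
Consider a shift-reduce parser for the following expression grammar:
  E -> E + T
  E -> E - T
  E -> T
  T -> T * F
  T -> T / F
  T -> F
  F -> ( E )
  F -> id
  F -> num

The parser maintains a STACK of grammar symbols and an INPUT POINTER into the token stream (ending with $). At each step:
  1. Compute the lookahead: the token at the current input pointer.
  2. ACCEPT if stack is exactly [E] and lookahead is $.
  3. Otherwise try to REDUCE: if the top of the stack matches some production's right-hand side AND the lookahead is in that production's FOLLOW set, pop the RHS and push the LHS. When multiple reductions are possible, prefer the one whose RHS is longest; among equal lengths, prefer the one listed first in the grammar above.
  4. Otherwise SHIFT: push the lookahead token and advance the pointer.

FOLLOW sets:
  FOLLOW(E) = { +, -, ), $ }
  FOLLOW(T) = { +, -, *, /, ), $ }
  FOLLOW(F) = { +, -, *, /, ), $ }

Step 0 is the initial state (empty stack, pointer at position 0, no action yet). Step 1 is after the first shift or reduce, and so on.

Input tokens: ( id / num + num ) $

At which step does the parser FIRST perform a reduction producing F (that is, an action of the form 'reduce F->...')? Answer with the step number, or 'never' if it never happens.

Step 1: shift (. Stack=[(] ptr=1 lookahead=id remaining=[id / num + num ) $]
Step 2: shift id. Stack=[( id] ptr=2 lookahead=/ remaining=[/ num + num ) $]
Step 3: reduce F->id. Stack=[( F] ptr=2 lookahead=/ remaining=[/ num + num ) $]

Answer: 3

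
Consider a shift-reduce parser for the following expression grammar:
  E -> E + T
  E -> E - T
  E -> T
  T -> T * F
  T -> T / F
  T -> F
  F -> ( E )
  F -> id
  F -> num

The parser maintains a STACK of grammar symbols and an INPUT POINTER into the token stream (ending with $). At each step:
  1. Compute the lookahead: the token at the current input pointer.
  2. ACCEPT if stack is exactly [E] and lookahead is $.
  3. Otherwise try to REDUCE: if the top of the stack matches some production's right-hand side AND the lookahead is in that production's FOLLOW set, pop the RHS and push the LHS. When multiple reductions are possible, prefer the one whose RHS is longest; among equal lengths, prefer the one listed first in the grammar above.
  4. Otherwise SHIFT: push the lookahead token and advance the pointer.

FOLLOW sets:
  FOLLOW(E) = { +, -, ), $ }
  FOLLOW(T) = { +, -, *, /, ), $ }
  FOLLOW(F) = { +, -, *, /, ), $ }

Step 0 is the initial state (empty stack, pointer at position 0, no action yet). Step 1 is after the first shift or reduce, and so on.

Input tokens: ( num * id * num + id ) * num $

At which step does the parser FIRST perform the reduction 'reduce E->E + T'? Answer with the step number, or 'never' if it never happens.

Answer: 18

Derivation:
Step 1: shift (. Stack=[(] ptr=1 lookahead=num remaining=[num * id * num + id ) * num $]
Step 2: shift num. Stack=[( num] ptr=2 lookahead=* remaining=[* id * num + id ) * num $]
Step 3: reduce F->num. Stack=[( F] ptr=2 lookahead=* remaining=[* id * num + id ) * num $]
Step 4: reduce T->F. Stack=[( T] ptr=2 lookahead=* remaining=[* id * num + id ) * num $]
Step 5: shift *. Stack=[( T *] ptr=3 lookahead=id remaining=[id * num + id ) * num $]
Step 6: shift id. Stack=[( T * id] ptr=4 lookahead=* remaining=[* num + id ) * num $]
Step 7: reduce F->id. Stack=[( T * F] ptr=4 lookahead=* remaining=[* num + id ) * num $]
Step 8: reduce T->T * F. Stack=[( T] ptr=4 lookahead=* remaining=[* num + id ) * num $]
Step 9: shift *. Stack=[( T *] ptr=5 lookahead=num remaining=[num + id ) * num $]
Step 10: shift num. Stack=[( T * num] ptr=6 lookahead=+ remaining=[+ id ) * num $]
Step 11: reduce F->num. Stack=[( T * F] ptr=6 lookahead=+ remaining=[+ id ) * num $]
Step 12: reduce T->T * F. Stack=[( T] ptr=6 lookahead=+ remaining=[+ id ) * num $]
Step 13: reduce E->T. Stack=[( E] ptr=6 lookahead=+ remaining=[+ id ) * num $]
Step 14: shift +. Stack=[( E +] ptr=7 lookahead=id remaining=[id ) * num $]
Step 15: shift id. Stack=[( E + id] ptr=8 lookahead=) remaining=[) * num $]
Step 16: reduce F->id. Stack=[( E + F] ptr=8 lookahead=) remaining=[) * num $]
Step 17: reduce T->F. Stack=[( E + T] ptr=8 lookahead=) remaining=[) * num $]
Step 18: reduce E->E + T. Stack=[( E] ptr=8 lookahead=) remaining=[) * num $]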